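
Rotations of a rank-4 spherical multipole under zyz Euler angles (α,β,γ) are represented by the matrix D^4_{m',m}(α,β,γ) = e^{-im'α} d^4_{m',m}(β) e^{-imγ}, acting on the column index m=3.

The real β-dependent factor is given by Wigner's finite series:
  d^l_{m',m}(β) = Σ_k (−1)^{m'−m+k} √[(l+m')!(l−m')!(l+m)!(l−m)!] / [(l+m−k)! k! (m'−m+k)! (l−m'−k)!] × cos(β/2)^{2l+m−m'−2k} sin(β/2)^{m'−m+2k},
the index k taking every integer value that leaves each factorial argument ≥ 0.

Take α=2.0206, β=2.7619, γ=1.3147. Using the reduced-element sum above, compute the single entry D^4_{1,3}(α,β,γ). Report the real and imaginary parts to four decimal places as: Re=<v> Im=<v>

Re=-0.0145 Im=-0.0048

Split into d^4_{1,3}(β=2.7619) × two z-phases.
With c≡cos(β/2)=0.188708 and s≡sin(β/2)=0.982033, N=[120·6·5040·1]^{1/2}=1904.940944
k: max(0,(3)−(1))=2 … min(4+(3),4−(1))=3
  k=2: (−1)^0·1904.9409/(240)·0.1887^6·0.9820^2 = +0.000346
  k=3: (−1)^1·1904.9409/(144)·0.1887^4·0.9820^4 = -0.015602
d^4_{1,3}(2.7619) = +0.000346 -0.015602 = -0.015256
Phases: e^{-i·(1)·2.0206}=-0.434789-0.900532i, e^{-i·(3)·1.3147}=-0.694906+0.719101i ⇒ D=-0.014489-0.004777i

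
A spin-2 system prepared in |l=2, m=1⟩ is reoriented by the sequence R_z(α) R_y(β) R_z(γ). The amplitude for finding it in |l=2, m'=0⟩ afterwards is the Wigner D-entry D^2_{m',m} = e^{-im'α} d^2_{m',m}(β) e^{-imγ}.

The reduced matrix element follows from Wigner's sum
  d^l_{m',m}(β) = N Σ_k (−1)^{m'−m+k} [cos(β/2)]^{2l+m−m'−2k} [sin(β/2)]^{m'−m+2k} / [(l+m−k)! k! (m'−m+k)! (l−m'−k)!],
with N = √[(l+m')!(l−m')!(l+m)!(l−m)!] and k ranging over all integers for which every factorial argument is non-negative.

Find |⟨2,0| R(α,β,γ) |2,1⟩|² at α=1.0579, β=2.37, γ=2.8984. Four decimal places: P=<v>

D^2_{0,1}(1.0579,2.37,2.8984) = e^{-i·0·1.0579}·d^2_{0,1}(2.37)·e^{-i·1·2.8984}. Compute d first:
c=cos(2.37/2)=0.376297, s=sin(2.37/2)=0.926499; N=√[2·2·6·1]=4.898979
k: max(0,(1)−(0))=1 … min(2+(1),2−(0))=2
  k=1: (−1)^0·4.8990/(2)·0.3763^3·0.9265^1 = +0.120924
  k=2: (−1)^1·4.8990/(2)·0.3763^1·0.9265^3 = -0.733063
d^2_{0,1}(2.37) = +0.120924 -0.733063 = -0.612139
|D^2_{0,1}|² = |d^2_{0,1}(β)|² = (-0.612139)² = 0.374714 (the z-rotation phases have unit modulus)

P=0.3747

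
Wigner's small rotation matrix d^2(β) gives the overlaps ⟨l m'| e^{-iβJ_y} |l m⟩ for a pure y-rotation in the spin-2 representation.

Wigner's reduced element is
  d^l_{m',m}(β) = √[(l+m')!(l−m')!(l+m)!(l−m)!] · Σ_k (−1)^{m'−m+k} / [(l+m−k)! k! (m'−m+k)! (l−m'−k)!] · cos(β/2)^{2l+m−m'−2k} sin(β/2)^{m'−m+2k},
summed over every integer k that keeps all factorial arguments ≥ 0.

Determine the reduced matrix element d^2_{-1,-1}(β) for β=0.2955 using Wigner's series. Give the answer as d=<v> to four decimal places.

d=0.8935

d^2_{-1,-1}(β=0.2955) via Wigner's sum:
With c≡cos(β/2)=0.989105 and s≡sin(β/2)=0.147213, N=[1·6·1·6]^{1/2}=6.000000
The bounds max(0,m−m')=0 and min(l+m,l−m')=1 give 2 terms
  k=0: (−1)^0·6.0000/(6)·0.9891^4·0.1472^0 = +0.957126
  k=1: (−1)^1·6.0000/(2)·0.9891^2·0.1472^2 = -0.063606
d^2_{-1,-1}(0.2955) = +0.957126 -0.063606 = +0.893520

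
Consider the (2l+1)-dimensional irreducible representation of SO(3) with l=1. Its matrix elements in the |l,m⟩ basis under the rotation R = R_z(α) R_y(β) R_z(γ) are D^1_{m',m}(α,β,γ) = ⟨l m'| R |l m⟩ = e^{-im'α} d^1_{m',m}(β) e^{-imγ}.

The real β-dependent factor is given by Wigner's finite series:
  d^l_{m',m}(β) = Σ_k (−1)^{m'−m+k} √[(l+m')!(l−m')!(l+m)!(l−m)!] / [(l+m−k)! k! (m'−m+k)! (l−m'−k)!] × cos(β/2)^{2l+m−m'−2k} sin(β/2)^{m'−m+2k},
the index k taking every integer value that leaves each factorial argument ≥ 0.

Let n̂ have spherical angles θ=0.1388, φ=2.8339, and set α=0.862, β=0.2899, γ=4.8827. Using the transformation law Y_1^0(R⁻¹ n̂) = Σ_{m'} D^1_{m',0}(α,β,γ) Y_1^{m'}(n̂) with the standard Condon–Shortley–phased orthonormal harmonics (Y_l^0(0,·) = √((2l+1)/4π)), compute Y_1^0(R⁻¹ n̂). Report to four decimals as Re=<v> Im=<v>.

Need the full column D^1_{m',0} for m'=−1..1 at α=0.862, β=0.2899, γ=4.8827.
cos(β/2)=0.989513, sin(β/2)=0.144443
d^1_{-1,0}: single k=1 term ⇒ +0.202131;  D = +0.131571+0.153447i
d^1_{0,0}: k∈[0..1] ⇒ +0.979136 -0.020864 = +0.958272;  D = +0.958272+0.000000i
d^1_{1,0}: single k=0 term ⇒ -0.202131;  D = -0.131571+0.153447i
Y_1^{m'}(θ=0.1388,φ=2.8339) and Σ D·Y over m':
  (+0.1316+0.1534i)·(-0.0456-0.0145i)  (+0.9583+0.0000i)·(+0.4839+0.0000i)  (-0.1316+0.1534i)·(+0.0456-0.0145i)
Y_1^0(R⁻¹ n̂) = +0.456167+0.000000i

Re=0.4562 Im=0.0000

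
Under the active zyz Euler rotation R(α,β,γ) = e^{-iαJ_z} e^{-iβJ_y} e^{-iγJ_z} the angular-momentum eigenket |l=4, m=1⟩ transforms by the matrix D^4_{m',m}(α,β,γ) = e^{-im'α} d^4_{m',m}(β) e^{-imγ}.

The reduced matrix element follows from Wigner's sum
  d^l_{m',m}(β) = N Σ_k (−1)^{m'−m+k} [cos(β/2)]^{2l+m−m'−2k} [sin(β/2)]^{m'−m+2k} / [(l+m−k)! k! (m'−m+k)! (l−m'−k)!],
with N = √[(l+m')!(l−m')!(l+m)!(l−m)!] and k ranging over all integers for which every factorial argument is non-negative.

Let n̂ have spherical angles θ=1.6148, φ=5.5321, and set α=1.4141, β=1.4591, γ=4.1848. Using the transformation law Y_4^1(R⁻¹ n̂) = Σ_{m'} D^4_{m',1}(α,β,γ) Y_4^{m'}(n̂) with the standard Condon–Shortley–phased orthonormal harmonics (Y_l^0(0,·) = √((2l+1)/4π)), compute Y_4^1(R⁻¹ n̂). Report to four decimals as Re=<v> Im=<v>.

Need the full column D^4_{m',1} for m'=−4..4 at α=1.4141, β=1.4591, γ=4.1848.
cos(β/2)=0.745474, sin(β/2)=0.666534
d^4_{-4,1}: single k=5 term ⇒ +0.407854;  D = +0.040391+0.405849i
d^4_{-3,1}: k∈[4..5] ⇒ +0.806380 -0.386786 = +0.419594;  D = +0.418901+0.024113i
d^4_{-2,1}: k∈[3..5] ⇒ +0.964153 -1.156157 +0.184853 = -0.007151;  D = -0.001520+0.006987i
d^4_{-1,1}: k∈[2..5] ⇒ +0.762503 -1.828698 +0.730956 -0.038956 = -0.374196;  D = +0.348752+0.135626i
d^4_{0,1}: k∈[1..4] ⇒ +0.381388 -1.829352 +1.462436 -0.194852 = -0.180381;  D = +0.090813-0.155853i
d^4_{1,1}: k∈[0..3] ⇒ +0.095381 -1.143754 +1.828698 -0.487304 = +0.293021;  D = +0.227053+0.185224i
d^4_{2,1}: k∈[0..2] ⇒ -0.361816 +1.446230 -0.770771 = +0.313643;  D = +0.233757-0.209115i
d^4_{3,1}: k∈[0..1] ⇒ +0.605218 -0.806380 = -0.201162;  D = +0.109081+0.169020i
d^4_{4,1}: single k=0 term ⇒ -0.510182;  D = +0.466583-0.206364i
Y_4^{m'}(θ=1.6148,φ=5.5321) and Σ D·Y over m':
  (+0.0404+0.4058i)·(-0.4367+0.0603i)  (+0.4189+0.0241i)·(+0.0346-0.0426i)  (-0.0015+0.0070i)·(-0.0226-0.3286i)  (+0.3488+0.1356i)·(+0.0454+0.0424i)  (+0.0908-0.1559i)·(+0.3112+0.0000i)  (+0.2271+0.1852i)·(-0.0454+0.0424i)  (+0.2338-0.2091i)·(-0.0226+0.3286i)  (+0.1091+0.1690i)·(-0.0346-0.0426i)  (+0.4666-0.2064i)·(-0.4367-0.0603i)
Y_4^1(R⁻¹ n̂) = -0.153399-0.084814i

Re=-0.1534 Im=-0.0848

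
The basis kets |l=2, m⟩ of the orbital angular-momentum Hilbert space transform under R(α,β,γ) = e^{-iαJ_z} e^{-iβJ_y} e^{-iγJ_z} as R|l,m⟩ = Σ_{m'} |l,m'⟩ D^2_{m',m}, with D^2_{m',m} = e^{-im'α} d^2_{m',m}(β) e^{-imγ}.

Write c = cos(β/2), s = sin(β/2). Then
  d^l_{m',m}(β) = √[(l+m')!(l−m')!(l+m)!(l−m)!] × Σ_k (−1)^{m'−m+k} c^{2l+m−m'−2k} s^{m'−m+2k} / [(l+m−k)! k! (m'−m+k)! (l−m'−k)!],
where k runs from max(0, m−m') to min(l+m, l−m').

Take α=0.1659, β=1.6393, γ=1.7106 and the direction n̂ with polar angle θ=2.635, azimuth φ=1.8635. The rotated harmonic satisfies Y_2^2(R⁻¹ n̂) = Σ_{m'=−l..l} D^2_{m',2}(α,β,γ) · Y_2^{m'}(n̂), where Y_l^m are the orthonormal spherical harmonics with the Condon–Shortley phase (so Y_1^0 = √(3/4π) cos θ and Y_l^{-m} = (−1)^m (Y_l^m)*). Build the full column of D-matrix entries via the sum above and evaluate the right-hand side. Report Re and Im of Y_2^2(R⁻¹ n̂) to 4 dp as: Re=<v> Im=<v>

Re=-0.2892 Im=-0.2561

Need the full column D^2_{m',2} for m'=−2..2 at α=0.1659, β=1.6393, γ=1.7106.
cos(β/2)=0.682477, sin(β/2)=0.730907
d^2_{-2,2}: single k=4 term ⇒ +0.285396;  D = -0.285008-0.014889i
d^2_{-1,2}: single k=3 term ⇒ +0.532972;  D = -0.529530+0.060472i
d^2_{0,2}: single k=2 term ⇒ +0.609503;  D = -0.585832+0.168210i
d^2_{1,2}: single k=1 term ⇒ +0.464682;  D = -0.419326+0.200239i
d^2_{2,2}: single k=0 term ⇒ +0.216946;  D = -0.177645+0.124532i
Y_2^{m'}(θ=2.635,φ=1.8635) and Σ D·Y over m':
  (-0.2850-0.0149i)·(-0.0758+0.0502i)  (-0.5295+0.0605i)·(+0.0946+0.3138i)  (-0.5858+0.1682i)·(+0.4080+0.0000i)  (-0.4193+0.2002i)·(-0.0946+0.3138i)  (-0.1776+0.1245i)·(-0.0758-0.0502i)
Y_2^2(R⁻¹ n̂) = -0.289208-0.256059i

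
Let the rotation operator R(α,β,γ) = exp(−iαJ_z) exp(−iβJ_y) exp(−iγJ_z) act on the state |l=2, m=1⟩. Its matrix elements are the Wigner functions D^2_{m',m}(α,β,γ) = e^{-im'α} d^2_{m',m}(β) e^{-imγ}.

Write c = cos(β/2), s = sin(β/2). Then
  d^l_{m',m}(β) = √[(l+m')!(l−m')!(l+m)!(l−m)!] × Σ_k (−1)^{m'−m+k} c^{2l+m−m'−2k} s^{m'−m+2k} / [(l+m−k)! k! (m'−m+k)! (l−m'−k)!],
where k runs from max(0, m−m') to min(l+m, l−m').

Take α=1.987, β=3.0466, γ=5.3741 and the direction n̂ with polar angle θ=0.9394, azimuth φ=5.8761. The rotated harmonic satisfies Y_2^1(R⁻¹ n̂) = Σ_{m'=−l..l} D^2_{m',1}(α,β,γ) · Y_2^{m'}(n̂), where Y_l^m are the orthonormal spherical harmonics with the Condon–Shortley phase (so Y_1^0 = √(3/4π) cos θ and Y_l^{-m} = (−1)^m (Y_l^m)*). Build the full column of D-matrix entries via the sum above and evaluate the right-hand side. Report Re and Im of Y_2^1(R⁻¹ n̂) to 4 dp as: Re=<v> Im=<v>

Need the full column D^2_{m',1} for m'=−2..2 at α=1.987, β=3.0466, γ=5.3741.
cos(β/2)=0.047478, sin(β/2)=0.998872
d^2_{-2,1}: single k=3 term ⇒ +0.094636;  D = +0.016076-0.093261i
d^2_{-1,1}: k∈[2..3] ⇒ +0.006747 -0.995497 = -0.988749;  D = +0.959101-0.240314i
d^2_{0,1}: k∈[1..2] ⇒ +0.000262 -0.115905 = -0.115643;  D = -0.071059-0.091236i
d^2_{1,1}: k∈[0..1] ⇒ +0.000005 -0.006747 = -0.006742;  D = -0.003190+0.005940i
d^2_{2,1}: single k=0 term ⇒ -0.000214;  D = +0.000213+0.000016i
Y_2^{m'}(θ=0.9394,φ=5.8761) and Σ D·Y over m':
  (+0.0161-0.0933i)·(+0.1728+0.1830i)  (+0.9591-0.2403i)·(+0.3380+0.1457i)  (-0.0711-0.0912i)·(+0.0143+0.0000i)  (-0.0032+0.0059i)·(-0.3380+0.1457i)  (+0.0002+0.0000i)·(+0.1728-0.1830i)
Y_2^1(R⁻¹ n̂) = +0.378298+0.041569i

Re=0.3783 Im=0.0416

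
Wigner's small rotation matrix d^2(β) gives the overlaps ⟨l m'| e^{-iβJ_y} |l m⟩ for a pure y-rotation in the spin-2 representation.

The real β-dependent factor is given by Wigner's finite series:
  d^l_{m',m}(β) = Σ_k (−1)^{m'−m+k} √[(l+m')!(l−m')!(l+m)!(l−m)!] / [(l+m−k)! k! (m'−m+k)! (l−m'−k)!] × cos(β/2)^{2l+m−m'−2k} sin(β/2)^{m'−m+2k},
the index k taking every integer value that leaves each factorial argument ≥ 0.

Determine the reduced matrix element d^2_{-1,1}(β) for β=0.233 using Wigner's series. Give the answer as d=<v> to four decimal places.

d=0.0398

d^2_{-1,1}(β=0.233) via Wigner's sum:
Half-angle: c=0.993222, s=0.116237. N=√(1·6·6·1)=6.000000
k: max(0,(1)−(-1))=2 … min(2+(1),2−(-1))=3
  k=2: (−1)^0·6.0000/(2)·0.9932^2·0.1162^2 = +0.039985
  k=3: (−1)^1·6.0000/(6)·0.9932^0·0.1162^4 = -0.000183
d^2_{-1,1}(0.233) = +0.039985 -0.000183 = +0.039803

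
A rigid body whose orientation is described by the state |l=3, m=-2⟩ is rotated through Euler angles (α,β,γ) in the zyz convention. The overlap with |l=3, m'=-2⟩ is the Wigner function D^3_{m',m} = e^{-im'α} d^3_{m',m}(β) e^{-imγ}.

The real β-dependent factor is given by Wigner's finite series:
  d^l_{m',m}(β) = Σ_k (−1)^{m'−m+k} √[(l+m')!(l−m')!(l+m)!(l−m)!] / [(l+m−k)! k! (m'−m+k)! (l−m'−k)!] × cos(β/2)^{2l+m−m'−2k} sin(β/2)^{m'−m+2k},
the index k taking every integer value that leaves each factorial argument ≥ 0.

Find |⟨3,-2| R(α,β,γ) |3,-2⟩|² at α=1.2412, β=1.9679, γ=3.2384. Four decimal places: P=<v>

Split into d^3_{-2,-2}(β=1.9679) × two z-phases.
With c≡cos(β/2)=0.553738 and s≡sin(β/2)=0.832691, N=[1·120·1·120]^{1/2}=120.000000
The bounds max(0,m−m')=0 and min(l+m,l−m')=1 give 2 terms
  k=0: (−1)^0·120.0000/(120)·0.5537^6·0.8327^0 = +0.028829
  k=1: (−1)^1·120.0000/(24)·0.5537^4·0.8327^2 = -0.325953
d^3_{-2,-2}(1.9679) = +0.028829 -0.325953 = -0.297124
|D^3_{-2,-2}|² = |d^3_{-2,-2}(β)|² = (-0.297124)² = 0.088283 (the z-rotation phases have unit modulus)

P=0.0883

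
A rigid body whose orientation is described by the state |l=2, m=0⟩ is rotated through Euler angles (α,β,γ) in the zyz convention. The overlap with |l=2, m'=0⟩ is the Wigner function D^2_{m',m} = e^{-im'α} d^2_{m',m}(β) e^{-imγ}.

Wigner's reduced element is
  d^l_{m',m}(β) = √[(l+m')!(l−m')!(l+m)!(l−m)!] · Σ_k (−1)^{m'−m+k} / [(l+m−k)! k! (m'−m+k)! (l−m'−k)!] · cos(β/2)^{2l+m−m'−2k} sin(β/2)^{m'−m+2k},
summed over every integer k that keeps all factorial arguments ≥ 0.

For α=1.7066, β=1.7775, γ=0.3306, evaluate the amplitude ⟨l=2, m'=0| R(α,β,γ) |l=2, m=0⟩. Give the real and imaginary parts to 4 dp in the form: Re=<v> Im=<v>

D^2_{0,0}(1.7066,1.7775,0.3306) = e^{-i·0·1.7066}·d^2_{0,0}(1.7775)·e^{-i·0·0.3306}. Compute d first:
Half-angle: c=0.630383, s=0.776284. N=√(2·2·2·2)=4.000000
k∈{0,1,2} keeps every argument non-negative
  k=0: (−1)^0·4.0000/(4)·0.6304^4·0.7763^0 = +0.157913
  k=1: (−1)^1·4.0000/(1)·0.6304^2·0.7763^2 = -0.957879
  k=2: (−1)^2·4.0000/(4)·0.6304^0·0.7763^4 = +0.363148
d^2_{0,0}(1.7775) = +0.157913 -0.957879 +0.363148 = -0.436818
D = (+1.000000+0.000000i)·(-0.436818)·(+1.000000+0.000000i) = -0.436818+0.000000i

Re=-0.4368 Im=0.0000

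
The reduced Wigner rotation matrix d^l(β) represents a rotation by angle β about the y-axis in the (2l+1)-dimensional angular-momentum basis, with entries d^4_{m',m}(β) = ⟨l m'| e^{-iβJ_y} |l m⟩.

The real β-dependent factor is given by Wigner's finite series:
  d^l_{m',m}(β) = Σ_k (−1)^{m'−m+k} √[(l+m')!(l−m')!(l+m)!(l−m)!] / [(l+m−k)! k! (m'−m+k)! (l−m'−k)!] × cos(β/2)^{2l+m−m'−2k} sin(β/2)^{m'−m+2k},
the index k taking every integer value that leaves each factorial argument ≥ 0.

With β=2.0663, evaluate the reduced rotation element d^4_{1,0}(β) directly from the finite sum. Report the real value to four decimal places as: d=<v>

d^4_{1,0}(β=2.0663) via Wigner's sum:
With c≡cos(β/2)=0.512116 and s≡sin(β/2)=0.858916, N=[120·6·24·24]^{1/2}=643.987578
k∈{0,1,2,3} keeps every argument non-negative
  k=0: (−1)^1·643.9876/(144)·0.5121^7·0.8589^1 = -0.035485
  k=1: (−1)^2·643.9876/(24)·0.5121^5·0.8589^3 = +0.598908
  k=2: (−1)^3·643.9876/(24)·0.5121^3·0.8589^5 = -1.684711
  k=3: (−1)^4·643.9876/(144)·0.5121^1·0.8589^7 = +0.789841
d^4_{1,0}(2.0663) = -0.035485 +0.598908 -1.684711 +0.789841 = -0.331447

d=-0.3314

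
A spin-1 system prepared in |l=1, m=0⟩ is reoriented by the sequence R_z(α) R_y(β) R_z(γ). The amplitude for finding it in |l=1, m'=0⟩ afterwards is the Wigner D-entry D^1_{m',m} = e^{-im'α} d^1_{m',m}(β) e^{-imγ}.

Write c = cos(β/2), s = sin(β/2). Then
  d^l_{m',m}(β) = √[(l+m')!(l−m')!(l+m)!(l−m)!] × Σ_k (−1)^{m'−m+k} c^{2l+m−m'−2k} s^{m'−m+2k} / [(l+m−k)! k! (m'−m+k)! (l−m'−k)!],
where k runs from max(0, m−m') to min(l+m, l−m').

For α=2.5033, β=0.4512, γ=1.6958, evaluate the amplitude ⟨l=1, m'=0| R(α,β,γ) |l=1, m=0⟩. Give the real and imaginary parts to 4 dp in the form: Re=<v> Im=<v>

Split into d^1_{0,0}(β=0.4512) × two z-phases.
With c≡cos(β/2)=0.974660 and s≡sin(β/2)=0.223691, N=[1·1·1·1]^{1/2}=1.000000
The bounds max(0,m−m')=0 and min(l+m,l−m')=1 give 2 terms
  k=0: (−1)^0·1.0000/(1)·0.9747^2·0.2237^0 = +0.949962
  k=1: (−1)^1·1.0000/(1)·0.9747^0·0.2237^2 = -0.050038
d^1_{0,0}(0.4512) = +0.949962 -0.050038 = +0.899924
D = (+1.000000+0.000000i)·(+0.899924)·(+1.000000+0.000000i) = +0.899924+0.000000i

Re=0.8999 Im=0.0000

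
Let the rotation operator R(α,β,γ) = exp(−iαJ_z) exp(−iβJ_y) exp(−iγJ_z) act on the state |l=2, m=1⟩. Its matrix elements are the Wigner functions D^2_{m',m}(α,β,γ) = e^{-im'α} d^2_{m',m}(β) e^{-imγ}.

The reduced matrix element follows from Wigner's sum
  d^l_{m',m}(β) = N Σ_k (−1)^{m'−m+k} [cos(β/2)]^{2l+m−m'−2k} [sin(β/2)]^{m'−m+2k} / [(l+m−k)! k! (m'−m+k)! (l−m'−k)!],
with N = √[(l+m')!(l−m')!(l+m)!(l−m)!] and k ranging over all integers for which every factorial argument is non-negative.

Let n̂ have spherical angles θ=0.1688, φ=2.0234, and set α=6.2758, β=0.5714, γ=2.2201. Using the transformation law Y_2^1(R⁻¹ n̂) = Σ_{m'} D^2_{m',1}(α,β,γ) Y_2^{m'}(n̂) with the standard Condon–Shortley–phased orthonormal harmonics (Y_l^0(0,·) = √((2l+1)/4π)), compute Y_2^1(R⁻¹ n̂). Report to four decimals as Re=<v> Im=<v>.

Re=-0.2926 Im=-0.2338

Need the full column D^2_{m',1} for m'=−2..2 at α=6.2758, β=0.5714, γ=2.2201.
cos(β/2)=0.959465, sin(β/2)=0.281829
d^2_{-2,1}: single k=3 term ⇒ +0.042955;  D = -0.026475-0.033827i
d^2_{-1,1}: k∈[2..3] ⇒ +0.219357 -0.006309 = +0.213048;  D = -0.130065-0.168738i
d^2_{0,1}: k∈[1..2] ⇒ +0.609745 -0.052609 = +0.557136;  D = -0.336862-0.443762i
d^2_{1,1}: k∈[0..1] ⇒ +0.847453 -0.219357 = +0.628097;  D = -0.376062-0.503073i
d^2_{2,1}: single k=0 term ⇒ -0.497855;  D = +0.295129+0.400947i
Y_2^{m'}(θ=0.1688,φ=2.0234) and Σ D·Y over m':
  (-0.0265-0.0338i)·(-0.0067+0.0086i)  (-0.1301-0.1687i)·(-0.0560-0.1151i)  (-0.3369-0.4438i)·(+0.6041+0.0000i)  (-0.3761-0.5031i)·(+0.0560-0.1151i)  (+0.2951+0.4009i)·(-0.0067-0.0086i)
Y_2^1(R⁻¹ n̂) = -0.292634-0.233767i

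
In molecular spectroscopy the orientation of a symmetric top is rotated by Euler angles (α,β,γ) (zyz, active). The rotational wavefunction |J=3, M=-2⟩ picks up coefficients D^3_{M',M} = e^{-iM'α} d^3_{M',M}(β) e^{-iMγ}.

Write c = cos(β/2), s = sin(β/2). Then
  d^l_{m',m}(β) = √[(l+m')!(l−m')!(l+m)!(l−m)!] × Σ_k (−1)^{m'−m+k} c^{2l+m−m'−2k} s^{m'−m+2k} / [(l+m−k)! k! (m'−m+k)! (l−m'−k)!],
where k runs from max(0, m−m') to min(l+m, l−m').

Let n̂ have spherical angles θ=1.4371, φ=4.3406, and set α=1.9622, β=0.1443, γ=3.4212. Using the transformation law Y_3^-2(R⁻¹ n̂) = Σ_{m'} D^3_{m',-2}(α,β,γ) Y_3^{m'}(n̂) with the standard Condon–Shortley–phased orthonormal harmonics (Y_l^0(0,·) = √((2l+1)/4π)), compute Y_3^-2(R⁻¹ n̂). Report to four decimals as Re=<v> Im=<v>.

Need the full column D^3_{m',-2} for m'=−3..3 at α=1.9622, β=0.1443, γ=3.4212.
cos(β/2)=0.997398, sin(β/2)=0.072087
d^3_{-3,-2}: single k=1 term ⇒ +0.174292;  D = +0.171993+0.028220i
d^3_{-2,-2}: k∈[0..1] ⇒ +0.984491 -0.025714 = +0.958777;  D = -0.217435-0.933797i
d^3_{-1,-2}: k∈[0..1] ⇒ -0.225010 +0.002351 = -0.222660;  D = +0.181195-0.129405i
d^3_{0,-2}: k∈[0..1] ⇒ +0.028168 -0.000147 = +0.028021;  D = +0.023752+0.014866i
d^3_{1,-2}: k∈[0..1] ⇒ -0.002351 +0.000006 = -0.002345;  D = -0.000392+0.002312i
d^3_{2,-2}: k∈[0..1] ⇒ +0.000134 -0.000000 = +0.000134;  D = -0.000131+0.000030i
d^3_{3,-2}: single k=0 term ⇒ -0.000005;  D = -0.000003-0.000004i
Y_3^{m'}(θ=1.4371,φ=4.3406) and Σ D·Y over m':
  (+0.1720+0.0282i)·(+0.3648-0.1786i)  (-0.2174-0.9338i)·(-0.0985-0.0906i)  (+0.1812-0.1294i)·(+0.1060-0.2719i)  (+0.0238+0.0149i)·(-0.1448+0.0000i)  (-0.0004+0.0023i)·(-0.1060-0.2719i)  (-0.0001+0.0000i)·(-0.0985+0.0906i)  (-0.0000-0.0000i)·(-0.3648-0.1786i)
Y_3^-2(R⁻¹ n̂) = -0.014124+0.025941i

Re=-0.0141 Im=0.0259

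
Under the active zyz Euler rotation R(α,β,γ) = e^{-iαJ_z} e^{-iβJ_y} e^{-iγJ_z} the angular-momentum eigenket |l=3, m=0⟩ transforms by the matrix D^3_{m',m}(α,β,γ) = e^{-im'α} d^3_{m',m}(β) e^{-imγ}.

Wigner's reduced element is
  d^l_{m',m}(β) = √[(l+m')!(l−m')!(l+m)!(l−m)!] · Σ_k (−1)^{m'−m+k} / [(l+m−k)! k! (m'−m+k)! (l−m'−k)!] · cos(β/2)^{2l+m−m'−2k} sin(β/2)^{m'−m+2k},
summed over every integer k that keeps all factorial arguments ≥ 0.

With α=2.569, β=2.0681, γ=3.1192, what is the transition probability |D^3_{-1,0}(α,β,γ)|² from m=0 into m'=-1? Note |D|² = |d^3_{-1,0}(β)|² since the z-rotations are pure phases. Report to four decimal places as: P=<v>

P=0.0028

D^3_{-1,0}(2.569,2.0681,3.1192) = e^{-i·-1·2.569}·d^3_{-1,0}(2.0681)·e^{-i·0·3.1192}. Compute d first:
Half-angle: c=0.511343, s=0.859377. N=√(2·24·6·6)=41.569219
k∈{1,2,3} keeps every argument non-negative
  k=1: (−1)^0·41.5692/(12)·0.5113^5·0.8594^1 = +0.104072
  k=2: (−1)^1·41.5692/(4)·0.5113^3·0.8594^3 = -0.881858
  k=3: (−1)^2·41.5692/(12)·0.5113^1·0.8594^5 = +0.830273
d^3_{-1,0}(2.0681) = +0.104072 -0.881858 +0.830273 = +0.052487
|D^3_{-1,0}|² = |d^3_{-1,0}(β)|² = (+0.052487)² = 0.002755 (the z-rotation phases have unit modulus)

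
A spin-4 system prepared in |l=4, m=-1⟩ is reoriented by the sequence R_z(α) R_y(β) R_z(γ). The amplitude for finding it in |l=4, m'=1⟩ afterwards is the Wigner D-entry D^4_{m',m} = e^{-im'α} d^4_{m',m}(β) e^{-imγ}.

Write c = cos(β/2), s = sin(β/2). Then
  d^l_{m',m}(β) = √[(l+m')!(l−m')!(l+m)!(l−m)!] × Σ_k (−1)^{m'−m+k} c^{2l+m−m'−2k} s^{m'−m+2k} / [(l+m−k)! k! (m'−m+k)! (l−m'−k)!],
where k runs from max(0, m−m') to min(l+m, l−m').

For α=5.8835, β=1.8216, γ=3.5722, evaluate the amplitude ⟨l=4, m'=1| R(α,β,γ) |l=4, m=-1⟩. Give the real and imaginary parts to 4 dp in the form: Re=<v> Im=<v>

Re=0.0679 Im=0.0743

First d^4_{1,-1}(β=1.8216), then the phase factors e^{-i(1)α} and e^{-i(-1)γ}:
With c≡cos(β/2)=0.613114 and s≡sin(β/2)=0.789994, N=[120·6·6·120]^{1/2}=720.000000
Admissible k: 0..3 (factorial args all ≥0)
  k=0: (−1)^2·720.0000/(72)·0.6131^6·0.7900^2 = +0.331509
  k=1: (−1)^3·720.0000/(24)·0.6131^4·0.7900^4 = -1.651134
  k=2: (−1)^4·720.0000/(48)·0.6131^2·0.7900^6 = +1.370623
  k=3: (−1)^5·720.0000/(720)·0.6131^0·0.7900^8 = -0.151702
d^4_{1,-1}(1.8216) = +0.331509 -1.651134 +1.370623 -0.151702 = -0.100704
Attach z-rotation phases: D = e^{-i(1)(5.8835)}·(-0.100704)·e^{-i(-1)(3.5722)} = +0.067941+0.074333i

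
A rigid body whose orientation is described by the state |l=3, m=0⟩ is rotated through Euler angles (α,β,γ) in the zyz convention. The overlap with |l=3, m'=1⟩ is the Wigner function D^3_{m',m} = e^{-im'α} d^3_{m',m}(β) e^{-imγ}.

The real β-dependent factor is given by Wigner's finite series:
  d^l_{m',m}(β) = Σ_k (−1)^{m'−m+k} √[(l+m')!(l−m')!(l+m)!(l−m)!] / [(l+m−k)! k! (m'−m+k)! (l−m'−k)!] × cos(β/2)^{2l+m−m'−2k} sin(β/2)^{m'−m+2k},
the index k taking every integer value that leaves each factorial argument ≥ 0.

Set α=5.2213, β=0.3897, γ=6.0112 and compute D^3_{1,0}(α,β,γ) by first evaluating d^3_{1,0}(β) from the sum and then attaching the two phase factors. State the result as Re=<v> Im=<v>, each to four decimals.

Re=-0.2628 Im=-0.4710

D^3_{1,0}(5.2213,0.3897,6.0112) = e^{-i·1·5.2213}·d^3_{1,0}(0.3897)·e^{-i·0·6.0112}. Compute d first:
Half-angle: c=0.981077, s=0.193619. N=√(24·2·6·6)=41.569219
k: max(0,(0)−(1))=0 … min(3+(0),3−(1))=2
  k=0: (−1)^1·41.5692/(12)·0.9811^5·0.1936^1 = -0.609613
  k=1: (−1)^2·41.5692/(4)·0.9811^3·0.1936^3 = +0.071231
  k=2: (−1)^3·41.5692/(12)·0.9811^1·0.1936^5 = -0.000925
d^3_{1,0}(0.3897) = -0.609613 +0.071231 -0.000925 = -0.539307
D = (+0.487227+0.873276i)·(-0.539307)·(+1.000000+0.000000i) = -0.262765-0.470964i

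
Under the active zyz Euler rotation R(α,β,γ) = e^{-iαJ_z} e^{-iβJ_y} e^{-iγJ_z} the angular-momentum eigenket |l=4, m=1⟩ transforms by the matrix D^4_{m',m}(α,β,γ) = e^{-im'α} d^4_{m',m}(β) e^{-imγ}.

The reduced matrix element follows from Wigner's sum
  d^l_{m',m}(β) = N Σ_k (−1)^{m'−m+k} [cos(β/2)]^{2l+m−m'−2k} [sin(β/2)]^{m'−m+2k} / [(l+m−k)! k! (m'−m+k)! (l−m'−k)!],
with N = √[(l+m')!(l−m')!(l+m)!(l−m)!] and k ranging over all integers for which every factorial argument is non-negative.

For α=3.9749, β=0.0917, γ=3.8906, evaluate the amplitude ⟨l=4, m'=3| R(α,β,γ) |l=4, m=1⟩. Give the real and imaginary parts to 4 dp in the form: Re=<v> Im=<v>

Re=-0.0164 Im=0.0018

D^4_{3,1}(3.9749,0.0917,3.8906) = e^{-i·3·3.9749}·d^4_{3,1}(0.0917)·e^{-i·1·3.8906}. Compute d first:
c=cos(0.0917/2)=0.998949, s=sin(0.0917/2)=0.045834; N=√[5040·1·120·6]=1904.940944
k: max(0,(1)−(3))=0 … min(4+(1),4−(3))=1
  k=0: (−1)^2·1904.9409/(240)·0.9989^6·0.0458^2 = +0.016569
  k=1: (−1)^3·1904.9409/(144)·0.9989^4·0.0458^4 = -0.000058
d^4_{3,1}(0.0917) = +0.016569 -0.000058 = +0.016511
Attach z-rotation phases: D = e^{-i(3)(3.9749)}·(+0.016511)·e^{-i(1)(3.8906)} = -0.016416+0.001769i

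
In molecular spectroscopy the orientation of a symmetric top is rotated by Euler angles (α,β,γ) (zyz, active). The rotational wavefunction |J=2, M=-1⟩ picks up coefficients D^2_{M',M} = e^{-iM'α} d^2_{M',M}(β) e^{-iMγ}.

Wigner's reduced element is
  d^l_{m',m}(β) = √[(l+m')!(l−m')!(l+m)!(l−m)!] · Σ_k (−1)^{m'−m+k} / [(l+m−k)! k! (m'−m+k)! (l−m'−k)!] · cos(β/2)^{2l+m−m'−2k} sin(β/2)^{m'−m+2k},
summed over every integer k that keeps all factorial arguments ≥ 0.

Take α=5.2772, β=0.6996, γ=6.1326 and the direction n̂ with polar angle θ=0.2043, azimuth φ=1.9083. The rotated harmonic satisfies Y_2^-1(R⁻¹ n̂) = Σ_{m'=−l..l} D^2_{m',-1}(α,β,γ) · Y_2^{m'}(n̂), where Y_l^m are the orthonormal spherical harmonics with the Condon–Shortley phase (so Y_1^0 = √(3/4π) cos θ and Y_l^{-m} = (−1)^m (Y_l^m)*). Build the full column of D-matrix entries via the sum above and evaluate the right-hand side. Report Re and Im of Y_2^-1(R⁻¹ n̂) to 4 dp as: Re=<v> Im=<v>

Need the full column D^2_{m',-1} for m'=−2..2 at α=5.2772, β=0.6996, γ=6.1326.
cos(β/2)=0.939441, sin(β/2)=0.342710
d^2_{-2,-1}: single k=1 term ⇒ +0.568284;  D = -0.317002-0.471653i
d^2_{-1,-1}: k∈[0..1] ⇒ +0.778894 -0.310967 = +0.467928;  D = +0.188332-0.428354i
d^2_{0,-1}: k∈[0..1] ⇒ -0.696003 +0.092624 = -0.603379;  D = -0.596551+0.090517i
d^2_{1,-1}: k∈[0..1] ⇒ +0.310967 -0.013795 = +0.297172;  D = +0.194920+0.224315i
d^2_{2,-1}: single k=0 term ⇒ -0.075627;  D = +0.021669-0.072457i
Y_2^{m'}(θ=0.2043,φ=1.9083) and Σ D·Y over m':
  (-0.3170-0.4717i)·(-0.0124+0.0099i)  (+0.1883-0.4284i)·(-0.0508-0.1448i)  (-0.5966+0.0905i)·(+0.5918+0.0000i)  (+0.1949+0.2243i)·(+0.0508-0.1448i)  (+0.0217-0.0725i)·(-0.0124-0.0099i)
Y_2^-1(R⁻¹ n̂) = -0.374643+0.034628i

Re=-0.3746 Im=0.0346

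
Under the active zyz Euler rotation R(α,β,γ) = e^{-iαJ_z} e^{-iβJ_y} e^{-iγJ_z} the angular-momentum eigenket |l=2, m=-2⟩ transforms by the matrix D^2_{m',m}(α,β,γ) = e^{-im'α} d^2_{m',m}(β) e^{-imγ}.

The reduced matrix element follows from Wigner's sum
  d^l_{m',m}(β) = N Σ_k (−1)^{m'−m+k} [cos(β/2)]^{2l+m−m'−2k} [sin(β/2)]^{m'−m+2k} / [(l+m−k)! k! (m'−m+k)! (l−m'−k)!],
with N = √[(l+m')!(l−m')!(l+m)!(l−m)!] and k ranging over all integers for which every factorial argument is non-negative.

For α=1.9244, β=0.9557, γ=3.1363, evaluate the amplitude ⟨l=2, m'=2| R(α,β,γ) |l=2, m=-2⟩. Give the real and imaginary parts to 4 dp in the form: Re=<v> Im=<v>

D^2_{2,-2}(1.9244,0.9557,3.1363) = e^{-i·2·1.9244}·d^2_{2,-2}(0.9557)·e^{-i·-2·3.1363}. Compute d first:
With c≡cos(β/2)=0.887986 and s≡sin(β/2)=0.459871, N=[24·1·1·24]^{1/2}=24.000000
k: max(0,(-2)−(2))=0 … min(2+(-2),2−(2))=0
  k=0: (−1)^4·24.0000/(24)·0.8880^0·0.4599^4 = +0.044724
d^2_{2,-2}(0.9557) = +0.044724
Phases: e^{-i·(2)·1.9244}=-0.760179+0.649713i, e^{-i·(-2)·3.1363}=+0.999944-0.010585i ⇒ D=-0.033689+0.029416i

Re=-0.0337 Im=0.0294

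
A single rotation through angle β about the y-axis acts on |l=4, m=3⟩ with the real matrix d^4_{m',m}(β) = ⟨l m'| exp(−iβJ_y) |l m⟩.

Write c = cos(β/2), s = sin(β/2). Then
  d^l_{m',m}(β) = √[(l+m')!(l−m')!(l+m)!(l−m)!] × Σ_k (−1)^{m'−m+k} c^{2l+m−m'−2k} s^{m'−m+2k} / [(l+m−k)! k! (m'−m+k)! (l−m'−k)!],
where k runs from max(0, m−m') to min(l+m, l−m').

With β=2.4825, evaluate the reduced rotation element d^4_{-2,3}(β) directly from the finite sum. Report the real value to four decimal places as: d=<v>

d=-0.5336

d^4_{-2,3}(β=2.4825) via Wigner's sum:
c=cos(2.4825/2)=0.323614, s=sin(2.4825/2)=0.946189; N=√[2·720·5040·1]=2693.993318
k: max(0,(3)−(-2))=5 … min(4+(3),4−(-2))=6
  k=5: (−1)^0·2693.9933/(240)·0.3236^3·0.9462^5 = +0.288507
  k=6: (−1)^1·2693.9933/(720)·0.3236^1·0.9462^7 = -0.822124
d^4_{-2,3}(2.4825) = +0.288507 -0.822124 = -0.533617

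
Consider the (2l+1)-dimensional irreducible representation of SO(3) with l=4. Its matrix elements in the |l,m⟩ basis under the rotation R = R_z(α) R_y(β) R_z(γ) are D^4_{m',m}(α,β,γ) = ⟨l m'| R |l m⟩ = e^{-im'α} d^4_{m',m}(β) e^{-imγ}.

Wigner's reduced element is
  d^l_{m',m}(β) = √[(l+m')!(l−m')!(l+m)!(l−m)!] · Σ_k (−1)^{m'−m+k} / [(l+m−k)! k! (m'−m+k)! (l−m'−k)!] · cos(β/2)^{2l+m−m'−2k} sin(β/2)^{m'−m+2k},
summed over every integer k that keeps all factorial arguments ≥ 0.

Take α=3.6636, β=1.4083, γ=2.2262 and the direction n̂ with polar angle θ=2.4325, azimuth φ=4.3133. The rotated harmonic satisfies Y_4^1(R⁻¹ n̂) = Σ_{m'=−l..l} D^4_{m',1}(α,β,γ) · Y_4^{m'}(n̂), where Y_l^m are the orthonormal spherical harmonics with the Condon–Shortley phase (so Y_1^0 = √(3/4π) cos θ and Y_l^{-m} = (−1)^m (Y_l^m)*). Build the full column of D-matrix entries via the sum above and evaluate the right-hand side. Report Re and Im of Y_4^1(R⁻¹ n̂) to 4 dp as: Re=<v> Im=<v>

Re=-0.0698 Im=-0.3216

Need the full column D^4_{m',1} for m'=−4..4 at α=3.6636, β=1.4083, γ=2.2262.
cos(β/2)=0.762162, sin(β/2)=0.647386
d^4_{-4,1}: single k=5 term ⇒ +0.376750;  D = +0.373159-0.051890i
d^4_{-3,1}: k∈[4..5] ⇒ +0.784083 -0.339426 = +0.444657;  D = -0.351227+0.272689i
d^4_{-2,1}: k∈[3..5] ⇒ +0.986829 -1.067986 +0.154109 = +0.072952;  D = +0.027642-0.067513i
d^4_{-1,1}: k∈[2..5] ⇒ +0.821507 -1.778134 +0.641456 -0.030854 = -0.346025;  D = -0.046022-0.342951i
d^4_{0,1}: k∈[1..4] ⇒ +0.432524 -1.872377 +1.350907 -0.162445 = -0.251391;  D = +0.153218+0.199304i
d^4_{1,1}: k∈[0..3] ⇒ +0.113862 -1.232260 +1.778134 -0.427637 = +0.232099;  D = +0.214371+0.088968i
d^4_{2,1}: k∈[0..2] ⇒ -0.410328 +1.480244 -0.711991 = +0.357926;  D = -0.354969+0.045910i
d^4_{3,1}: k∈[0..1] ⇒ +0.652051 -0.784083 = -0.132033;  D = -0.105059+0.079971i
d^4_{4,1}: single k=0 term ⇒ -0.522181;  D = +0.202461-0.481334i
Y_4^{m'}(θ=2.4325,φ=4.3133) and Σ D·Y over m':
  (+0.3732-0.0519i)·(-0.0020+0.0795i)  (-0.3512+0.2727i)·(-0.2442+0.0957i)  (+0.0276-0.0675i)·(-0.3002-0.3080i)  (-0.0460-0.3430i)·(+0.0938-0.2223i)  (+0.1532+0.1993i)·(-0.2822+0.0000i)  (+0.2144+0.0890i)·(-0.0938-0.2223i)  (-0.3550+0.0459i)·(-0.3002+0.3080i)  (-0.1051+0.0800i)·(+0.2442+0.0957i)  (+0.2025-0.4813i)·(-0.0020-0.0795i)
Y_4^1(R⁻¹ n̂) = -0.069757-0.321579i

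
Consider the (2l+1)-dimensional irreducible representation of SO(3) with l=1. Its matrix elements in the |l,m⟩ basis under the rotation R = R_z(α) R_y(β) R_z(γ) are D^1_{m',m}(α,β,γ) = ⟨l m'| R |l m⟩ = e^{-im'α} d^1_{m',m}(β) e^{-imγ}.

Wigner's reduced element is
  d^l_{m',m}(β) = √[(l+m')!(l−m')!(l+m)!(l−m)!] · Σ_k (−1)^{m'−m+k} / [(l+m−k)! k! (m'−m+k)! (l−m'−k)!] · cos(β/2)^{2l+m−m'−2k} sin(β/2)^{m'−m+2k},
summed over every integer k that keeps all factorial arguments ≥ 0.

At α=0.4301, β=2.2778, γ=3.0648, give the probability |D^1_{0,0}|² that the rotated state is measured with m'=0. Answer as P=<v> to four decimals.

P=0.4219

Split into d^1_{0,0}(β=2.2778) × two z-phases.
With c≡cos(β/2)=0.418594 and s≡sin(β/2)=0.908174, N=[1·1·1·1]^{1/2}=1.000000
k∈{0,1} keeps every argument non-negative
  k=0: (−1)^0·1.0000/(1)·0.4186^2·0.9082^0 = +0.175221
  k=1: (−1)^1·1.0000/(1)·0.4186^0·0.9082^2 = -0.824779
d^1_{0,0}(2.2778) = +0.175221 -0.824779 = -0.649559
|D^1_{0,0}|² = |d^1_{0,0}(β)|² = (-0.649559)² = 0.421926 (the z-rotation phases have unit modulus)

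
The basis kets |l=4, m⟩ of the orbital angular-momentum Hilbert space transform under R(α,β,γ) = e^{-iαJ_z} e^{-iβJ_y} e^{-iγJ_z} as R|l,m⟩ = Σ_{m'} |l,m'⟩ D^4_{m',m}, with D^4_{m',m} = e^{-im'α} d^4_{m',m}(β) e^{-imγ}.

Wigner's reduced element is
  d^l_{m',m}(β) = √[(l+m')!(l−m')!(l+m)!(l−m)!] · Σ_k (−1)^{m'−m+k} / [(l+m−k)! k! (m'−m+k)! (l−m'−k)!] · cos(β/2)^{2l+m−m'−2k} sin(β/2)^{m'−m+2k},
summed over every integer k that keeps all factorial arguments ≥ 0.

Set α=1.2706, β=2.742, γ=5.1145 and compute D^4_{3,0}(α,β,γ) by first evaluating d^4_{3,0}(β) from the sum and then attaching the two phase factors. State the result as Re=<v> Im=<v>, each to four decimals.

Re=-0.0629 Im=0.0498

First d^4_{3,0}(β=2.742), then the phase factors e^{-i(3)α} and e^{-i(0)γ}:
Half-angle: c=0.198470, s=0.980107. N=√(5040·1·24·24)=1703.830978
The bounds max(0,m−m')=0 and min(l+m,l−m')=1 give 2 terms
  k=0: (−1)^3·1703.8310/(144)·0.1985^5·0.9801^3 = -0.003430
  k=1: (−1)^4·1703.8310/(144)·0.1985^3·0.9801^5 = +0.083659
d^4_{3,0}(2.742) = -0.003430 +0.083659 = +0.080229
Attach z-rotation phases: D = e^{-i(3)(1.2706)}·(+0.080229)·e^{-i(0)(5.1145)} = -0.062875+0.049834i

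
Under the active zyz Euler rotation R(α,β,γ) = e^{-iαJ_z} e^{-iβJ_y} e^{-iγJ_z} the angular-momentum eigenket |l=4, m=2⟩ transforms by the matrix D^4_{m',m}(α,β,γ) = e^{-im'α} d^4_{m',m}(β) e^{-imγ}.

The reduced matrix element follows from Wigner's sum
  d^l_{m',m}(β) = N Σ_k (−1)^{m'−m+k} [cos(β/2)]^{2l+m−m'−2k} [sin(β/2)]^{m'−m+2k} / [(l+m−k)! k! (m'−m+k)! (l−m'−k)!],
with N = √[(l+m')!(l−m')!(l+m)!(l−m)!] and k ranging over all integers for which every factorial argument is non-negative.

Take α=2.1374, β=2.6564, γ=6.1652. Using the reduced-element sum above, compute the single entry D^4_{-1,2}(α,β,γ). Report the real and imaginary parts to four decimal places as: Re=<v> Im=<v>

Re=-0.4204 Im=0.4062

First d^4_{-1,2}(β=2.6564), then the phase factors e^{-i(-1)α} and e^{-i(2)γ}:
With c≡cos(β/2)=0.240224 and s≡sin(β/2)=0.970718, N=[6·120·720·2]^{1/2}=1018.233765
k∈{3,4,5} keeps every argument non-negative
  k=3: (−1)^0·1018.2338/(72)·0.2402^5·0.9707^3 = +0.010348
  k=4: (−1)^1·1018.2338/(48)·0.2402^3·0.9707^5 = -0.253465
  k=5: (−1)^2·1018.2338/(240)·0.2402^1·0.9707^7 = +0.827756
d^4_{-1,2}(2.6564) = +0.010348 -0.253465 +0.827756 = +0.584639
Phases: e^{-i·(-1)·2.1374}=-0.536770+0.843729i, e^{-i·(2)·6.1652}=+0.972288+0.233787i ⇒ D=-0.420442+0.406241i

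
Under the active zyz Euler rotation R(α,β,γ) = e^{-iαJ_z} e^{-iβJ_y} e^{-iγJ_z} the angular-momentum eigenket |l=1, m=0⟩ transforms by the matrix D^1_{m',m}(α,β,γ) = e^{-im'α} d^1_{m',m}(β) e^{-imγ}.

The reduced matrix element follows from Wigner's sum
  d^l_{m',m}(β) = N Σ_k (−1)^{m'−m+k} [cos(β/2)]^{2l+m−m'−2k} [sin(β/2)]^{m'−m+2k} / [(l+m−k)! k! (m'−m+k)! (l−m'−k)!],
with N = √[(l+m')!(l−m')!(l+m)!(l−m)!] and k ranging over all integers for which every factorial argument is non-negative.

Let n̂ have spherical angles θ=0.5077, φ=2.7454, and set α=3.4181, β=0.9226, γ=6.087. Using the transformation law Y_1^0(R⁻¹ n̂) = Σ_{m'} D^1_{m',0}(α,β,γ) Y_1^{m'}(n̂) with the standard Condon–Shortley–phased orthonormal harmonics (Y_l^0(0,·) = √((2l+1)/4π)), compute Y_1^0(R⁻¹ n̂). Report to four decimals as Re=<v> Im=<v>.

Need the full column D^1_{m',0} for m'=−1..1 at α=3.4181, β=0.9226, γ=6.087.
cos(β/2)=0.895475, sin(β/2)=0.445113
d^1_{-1,0}: single k=1 term ⇒ +0.563687;  D = -0.542275-0.153885i
d^1_{0,0}: k∈[0..1] ⇒ +0.801875 -0.198125 = +0.603750;  D = +0.603750+0.000000i
d^1_{1,0}: single k=0 term ⇒ -0.563687;  D = +0.542275-0.153885i
Y_1^{m'}(θ=0.5077,φ=2.7454) and Σ D·Y over m':
  (-0.5423-0.1539i)·(-0.1550-0.0648i)  (+0.6037+0.0000i)·(+0.4270+0.0000i)  (+0.5423-0.1539i)·(+0.1550-0.0648i)
Y_1^0(R⁻¹ n̂) = +0.405894+0.000000i

Re=0.4059 Im=0.0000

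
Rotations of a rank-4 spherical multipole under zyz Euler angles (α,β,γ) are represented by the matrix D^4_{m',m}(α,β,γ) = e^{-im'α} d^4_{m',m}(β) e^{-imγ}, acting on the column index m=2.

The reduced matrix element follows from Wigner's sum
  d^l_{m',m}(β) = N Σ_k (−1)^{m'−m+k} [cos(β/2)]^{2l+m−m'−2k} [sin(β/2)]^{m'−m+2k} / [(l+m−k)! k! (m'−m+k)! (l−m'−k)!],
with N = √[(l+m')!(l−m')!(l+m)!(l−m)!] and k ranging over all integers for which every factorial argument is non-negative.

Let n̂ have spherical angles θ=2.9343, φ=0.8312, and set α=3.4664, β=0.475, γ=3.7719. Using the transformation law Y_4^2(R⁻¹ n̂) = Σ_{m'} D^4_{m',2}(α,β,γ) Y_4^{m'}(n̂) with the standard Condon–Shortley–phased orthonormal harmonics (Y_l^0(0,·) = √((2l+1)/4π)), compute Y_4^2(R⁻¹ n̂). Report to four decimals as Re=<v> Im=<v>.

Re=-0.0581 Im=-0.1553

Need the full column D^4_{m',2} for m'=−4..4 at α=3.4664, β=0.475, γ=3.7719.
cos(β/2)=0.971929, sin(β/2)=0.235274
d^4_{-4,2}: single k=6 term ⇒ +0.000848;  D = +0.000847+0.000033i
d^4_{-3,2}: k∈[5..6] ⇒ +0.007429 -0.000145 = +0.007284;  D = -0.006988+0.002056i
d^4_{-2,2}: k∈[4..6] ⇒ +0.041013 -0.001923 +0.000009 = +0.039100;  D = +0.032026-0.022431i
d^4_{-1,2}: k∈[3..5] ⇒ +0.159738 -0.014040 +0.000165 = +0.145862;  D = -0.086521+0.117430i
d^4_{0,2}: k∈[2..4] ⇒ +0.442665 -0.069170 +0.001520 = +0.375014;  D = +0.114466-0.357118i
d^4_{1,2}: k∈[1..3] ⇒ +0.817809 -0.239607 +0.009360 = +0.587562;  D = +0.008593+0.587500i
d^4_{2,2}: k∈[0..2] ⇒ +0.796301 -0.559932 +0.041013 = +0.277382;  D = -0.092355-0.261555i
d^4_{3,2}: k∈[0..1] ⇒ -0.721239 +0.126788 = -0.594452;  D = -0.366456-0.468062i
d^4_{4,2}: single k=0 term ⇒ +0.246907;  D = -0.206291-0.135672i
Y_4^{m'}(θ=2.9343,φ=0.8312) and Σ D·Y over m':
  (+0.0008+0.0000i)·(-0.0008+0.0001i)  (-0.0070+0.0021i)·(+0.0085+0.0064i)  (+0.0320-0.0224i)·(-0.0074-0.0805i)  (-0.0865+0.1174i)·(-0.2378+0.2607i)  (+0.1145-0.3571i)·(+0.6737+0.0000i)  (+0.0086+0.5875i)·(+0.2378+0.2607i)  (-0.0924-0.2616i)·(-0.0074+0.0805i)  (-0.3665-0.4681i)·(-0.0085+0.0064i)  (-0.2063-0.1357i)·(-0.0008-0.0001i)
Y_4^2(R⁻¹ n̂) = -0.058133-0.155282i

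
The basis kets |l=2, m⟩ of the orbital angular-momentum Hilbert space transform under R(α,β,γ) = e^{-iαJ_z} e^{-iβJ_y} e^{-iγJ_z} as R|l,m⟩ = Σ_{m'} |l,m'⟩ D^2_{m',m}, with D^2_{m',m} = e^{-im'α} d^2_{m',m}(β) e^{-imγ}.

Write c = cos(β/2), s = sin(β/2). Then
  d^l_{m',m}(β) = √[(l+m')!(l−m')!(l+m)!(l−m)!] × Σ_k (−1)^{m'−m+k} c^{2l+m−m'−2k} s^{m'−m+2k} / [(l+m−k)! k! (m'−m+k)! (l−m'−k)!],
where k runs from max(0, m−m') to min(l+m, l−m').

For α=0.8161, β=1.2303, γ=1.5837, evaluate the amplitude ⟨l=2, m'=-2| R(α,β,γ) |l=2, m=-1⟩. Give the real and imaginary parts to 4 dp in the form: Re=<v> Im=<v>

Re=-0.6270 Im=-0.0467

Split into d^2_{-2,-1}(β=1.2303) × two z-phases.
With c≡cos(β/2)=0.816687 and s≡sin(β/2)=0.577081, N=[1·24·1·6]^{1/2}=12.000000
k: max(0,(-1)−(-2))=1 … min(2+(-1),2−(-2))=1
  k=1: (−1)^0·12.0000/(6)·0.8167^3·0.5771^1 = +0.628686
d^2_{-2,-1}(1.2303) = +0.628686
Phases: e^{-i·(-2)·0.8161}=-0.061365+0.998115i, e^{-i·(-1)·1.5837}=-0.012903+0.999917i ⇒ D=-0.626951-0.046673i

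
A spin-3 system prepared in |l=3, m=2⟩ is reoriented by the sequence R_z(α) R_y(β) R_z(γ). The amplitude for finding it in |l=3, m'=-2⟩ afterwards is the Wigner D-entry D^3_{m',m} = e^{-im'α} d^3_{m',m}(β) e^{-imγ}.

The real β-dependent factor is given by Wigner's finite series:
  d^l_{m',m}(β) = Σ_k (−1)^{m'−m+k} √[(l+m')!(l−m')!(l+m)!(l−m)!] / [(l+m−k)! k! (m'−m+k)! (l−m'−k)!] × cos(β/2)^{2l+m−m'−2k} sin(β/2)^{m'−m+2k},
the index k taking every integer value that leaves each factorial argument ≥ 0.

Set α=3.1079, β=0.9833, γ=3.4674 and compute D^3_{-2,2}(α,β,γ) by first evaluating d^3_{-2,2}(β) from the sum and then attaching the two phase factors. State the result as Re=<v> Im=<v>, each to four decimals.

D^3_{-2,2}(3.1079,0.9833,3.4674) = e^{-i·-2·3.1079}·d^3_{-2,2}(0.9833)·e^{-i·2·3.4674}. Compute d first:
With c≡cos(β/2)=0.881555 and s≡sin(β/2)=0.472081, N=[1·120·120·1]^{1/2}=120.000000
k: max(0,(2)−(-2))=4 … min(3+(2),3−(-2))=5
  k=4: (−1)^0·120.0000/(24)·0.8816^2·0.4721^4 = +0.192990
  k=5: (−1)^1·120.0000/(120)·0.8816^0·0.4721^6 = -0.011069
d^3_{-2,2}(0.9833) = +0.192990 -0.011069 = +0.181921
Attach z-rotation phases: D = e^{-i(-2)(3.1079)}·(+0.181921)·e^{-i(2)(3.4674)} = +0.136890-0.119819i

Re=0.1369 Im=-0.1198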